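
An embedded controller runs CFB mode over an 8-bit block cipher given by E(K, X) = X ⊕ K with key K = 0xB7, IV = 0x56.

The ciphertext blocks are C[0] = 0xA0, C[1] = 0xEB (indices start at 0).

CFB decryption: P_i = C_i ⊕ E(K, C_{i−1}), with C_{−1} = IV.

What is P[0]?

P[0] = 0x41

P[0]: E(K, 0x56) = 0xE1; 0xA0 ⊕ 0xE1 = 0x41.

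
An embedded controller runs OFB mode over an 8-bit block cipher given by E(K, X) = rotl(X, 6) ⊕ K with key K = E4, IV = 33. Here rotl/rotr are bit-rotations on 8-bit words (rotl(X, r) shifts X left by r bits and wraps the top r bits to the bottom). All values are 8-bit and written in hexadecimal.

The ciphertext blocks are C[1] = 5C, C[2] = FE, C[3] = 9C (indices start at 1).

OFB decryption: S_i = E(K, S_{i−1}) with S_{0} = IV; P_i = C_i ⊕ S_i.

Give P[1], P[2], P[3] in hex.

P[1] = 74, P[2] = 10, P[3] = C3

P[1]: S = E(K, 33) = 28; 5C ⊕ 28 = 74.
P[2]: S = E(K, 28) = EE; FE ⊕ EE = 10.
P[3]: S = E(K, EE) = 5F; 9C ⊕ 5F = C3.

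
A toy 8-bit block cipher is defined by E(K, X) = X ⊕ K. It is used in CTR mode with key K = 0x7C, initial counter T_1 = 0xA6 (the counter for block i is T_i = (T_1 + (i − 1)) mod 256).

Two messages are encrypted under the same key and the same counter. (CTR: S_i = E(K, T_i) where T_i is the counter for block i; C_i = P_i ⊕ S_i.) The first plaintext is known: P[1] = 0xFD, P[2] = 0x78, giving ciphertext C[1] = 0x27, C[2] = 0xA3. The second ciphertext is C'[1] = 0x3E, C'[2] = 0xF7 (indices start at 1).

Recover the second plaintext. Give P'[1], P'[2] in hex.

In CTR with a reused counter, both messages share the same keystream S_i, so C_i ⊕ C'_i = P_i ⊕ P'_i and thus P'_i = P_i ⊕ C_i ⊕ C'_i.
P'[1]: 0xFD ⊕ 0x27 ⊕ 0x3E = 0xE4.
P'[2]: 0x78 ⊕ 0xA3 ⊕ 0xF7 = 0x2C.

P'[1] = 0xE4, P'[2] = 0x2C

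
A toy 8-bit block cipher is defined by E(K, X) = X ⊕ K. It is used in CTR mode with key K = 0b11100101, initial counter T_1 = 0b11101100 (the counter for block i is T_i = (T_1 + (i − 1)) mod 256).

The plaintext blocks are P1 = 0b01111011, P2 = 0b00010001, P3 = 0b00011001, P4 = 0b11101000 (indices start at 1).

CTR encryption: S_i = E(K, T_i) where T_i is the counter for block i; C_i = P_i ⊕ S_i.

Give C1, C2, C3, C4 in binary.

C1: T = 0b11101100, S = E(K, T) = 0b00001001; 0b01111011 ⊕ 0b00001001 = 0b01110010.
C2: T = 0b11101101, S = E(K, T) = 0b00001000; 0b00010001 ⊕ 0b00001000 = 0b00011001.
C3: T = 0b11101110, S = E(K, T) = 0b00001011; 0b00011001 ⊕ 0b00001011 = 0b00010010.
C4: T = 0b11101111, S = E(K, T) = 0b00001010; 0b11101000 ⊕ 0b00001010 = 0b11100010.

C1 = 0b01110010, C2 = 0b00011001, C3 = 0b00010010, C4 = 0b11100010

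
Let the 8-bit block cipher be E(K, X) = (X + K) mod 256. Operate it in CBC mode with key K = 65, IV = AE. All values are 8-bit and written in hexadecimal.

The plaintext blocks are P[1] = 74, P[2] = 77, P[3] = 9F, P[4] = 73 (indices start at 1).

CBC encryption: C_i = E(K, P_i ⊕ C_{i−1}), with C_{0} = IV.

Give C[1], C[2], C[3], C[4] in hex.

C[1] = 3F, C[2] = AD, C[3] = 97, C[4] = 49

C[1]: P[1] ⊕ AE = DA; E(K, DA) = 3F.
C[2]: P[2] ⊕ 3F = 48; E(K, 48) = AD.
C[3]: P[3] ⊕ AD = 32; E(K, 32) = 97.
C[4]: P[4] ⊕ 97 = E4; E(K, E4) = 49.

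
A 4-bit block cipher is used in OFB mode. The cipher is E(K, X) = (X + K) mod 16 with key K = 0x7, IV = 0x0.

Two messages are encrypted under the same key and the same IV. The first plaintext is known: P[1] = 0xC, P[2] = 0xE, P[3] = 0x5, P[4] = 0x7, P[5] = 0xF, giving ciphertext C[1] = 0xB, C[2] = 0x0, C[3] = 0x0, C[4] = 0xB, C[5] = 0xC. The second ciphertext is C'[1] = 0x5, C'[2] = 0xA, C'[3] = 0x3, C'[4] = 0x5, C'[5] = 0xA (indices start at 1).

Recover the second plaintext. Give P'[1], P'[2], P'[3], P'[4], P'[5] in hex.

In OFB with a reused IV, both messages share the same keystream S_i, so C_i ⊕ C'_i = P_i ⊕ P'_i and thus P'_i = P_i ⊕ C_i ⊕ C'_i.
P'[1]: 0xC ⊕ 0xB ⊕ 0x5 = 0x2.
P'[2]: 0xE ⊕ 0x0 ⊕ 0xA = 0x4.
P'[3]: 0x5 ⊕ 0x0 ⊕ 0x3 = 0x6.
P'[4]: 0x7 ⊕ 0xB ⊕ 0x5 = 0x9.
P'[5]: 0xF ⊕ 0xC ⊕ 0xA = 0x9.

P'[1] = 0x2, P'[2] = 0x4, P'[3] = 0x6, P'[4] = 0x9, P'[5] = 0x9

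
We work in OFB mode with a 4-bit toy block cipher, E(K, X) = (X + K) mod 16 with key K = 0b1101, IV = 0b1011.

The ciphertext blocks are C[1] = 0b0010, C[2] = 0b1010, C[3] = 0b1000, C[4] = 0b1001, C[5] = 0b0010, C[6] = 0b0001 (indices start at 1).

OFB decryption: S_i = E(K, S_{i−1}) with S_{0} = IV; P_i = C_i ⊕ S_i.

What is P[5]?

P[1]: S = E(K, 0b1011) = 0b1000; 0b0010 ⊕ 0b1000 = 0b1010.
P[2]: S = E(K, 0b1000) = 0b0101; 0b1010 ⊕ 0b0101 = 0b1111.
P[3]: S = E(K, 0b0101) = 0b0010; 0b1000 ⊕ 0b0010 = 0b1010.
P[4]: S = E(K, 0b0010) = 0b1111; 0b1001 ⊕ 0b1111 = 0b0110.
P[5]: S = E(K, 0b1111) = 0b1100; 0b0010 ⊕ 0b1100 = 0b1110.

P[5] = 0b1110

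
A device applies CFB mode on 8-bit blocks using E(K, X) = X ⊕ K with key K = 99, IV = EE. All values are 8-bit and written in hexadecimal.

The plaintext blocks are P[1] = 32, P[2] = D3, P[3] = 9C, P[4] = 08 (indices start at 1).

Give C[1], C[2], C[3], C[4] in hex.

C[1] = 45, C[2] = 0F, C[3] = 0A, C[4] = 9B

CFB encryption: C_i = P_i ⊕ E(K, C_{i−1}), with C_{0} = IV.
C[1]: E(K, EE) = 77; 32 ⊕ 77 = 45.
C[2]: E(K, 45) = DC; D3 ⊕ DC = 0F.
C[3]: E(K, 0F) = 96; 9C ⊕ 96 = 0A.
C[4]: E(K, 0A) = 93; 08 ⊕ 93 = 9B.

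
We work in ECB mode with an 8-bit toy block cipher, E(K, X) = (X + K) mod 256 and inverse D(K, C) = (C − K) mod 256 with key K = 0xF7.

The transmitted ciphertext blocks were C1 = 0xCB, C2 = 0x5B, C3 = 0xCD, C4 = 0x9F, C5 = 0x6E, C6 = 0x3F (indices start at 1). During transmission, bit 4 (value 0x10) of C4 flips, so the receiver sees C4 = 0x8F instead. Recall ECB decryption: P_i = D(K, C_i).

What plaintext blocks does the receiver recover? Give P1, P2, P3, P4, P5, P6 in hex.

P1 = 0xD4, P2 = 0x64, P3 = 0xD6, P4 = 0x98, P5 = 0x77, P6 = 0x48

Only C4 changed, to 0x8F. In ECB, a change in C_i affects only P_i. Decrypting the received ciphertext:
P1: D(K, 0xCB) = 0xD4.
P2: D(K, 0x5B) = 0x64.
P3: D(K, 0xCD) = 0xD6.
P4: D(K, 0x8F) = 0x98.
P5: D(K, 0x6E) = 0x77.
P6: D(K, 0x3F) = 0x48.
Blocks that differ from the original plaintext: P4.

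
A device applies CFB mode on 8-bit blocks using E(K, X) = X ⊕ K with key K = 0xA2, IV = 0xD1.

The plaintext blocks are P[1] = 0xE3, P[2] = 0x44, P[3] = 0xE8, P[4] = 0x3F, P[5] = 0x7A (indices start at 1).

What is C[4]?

C[4] = 0xA1

CFB encryption: C_i = P_i ⊕ E(K, C_{i−1}), with C_{0} = IV.
C[1]: E(K, 0xD1) = 0x73; 0xE3 ⊕ 0x73 = 0x90.
C[2]: E(K, 0x90) = 0x32; 0x44 ⊕ 0x32 = 0x76.
C[3]: E(K, 0x76) = 0xD4; 0xE8 ⊕ 0xD4 = 0x3C.
C[4]: E(K, 0x3C) = 0x9E; 0x3F ⊕ 0x9E = 0xA1.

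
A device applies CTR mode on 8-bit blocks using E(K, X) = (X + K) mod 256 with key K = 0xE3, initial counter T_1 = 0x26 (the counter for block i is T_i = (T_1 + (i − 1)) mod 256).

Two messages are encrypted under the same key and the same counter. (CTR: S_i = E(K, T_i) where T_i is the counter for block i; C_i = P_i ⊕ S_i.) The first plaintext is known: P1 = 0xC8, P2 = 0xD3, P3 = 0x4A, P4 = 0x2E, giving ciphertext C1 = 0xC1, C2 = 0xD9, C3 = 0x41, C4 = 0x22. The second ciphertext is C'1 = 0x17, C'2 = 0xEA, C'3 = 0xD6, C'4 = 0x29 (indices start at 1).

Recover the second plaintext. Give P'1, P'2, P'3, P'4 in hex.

P'1 = 0x1E, P'2 = 0xE0, P'3 = 0xDD, P'4 = 0x25

In CTR with a reused counter, both messages share the same keystream S_i, so C_i ⊕ C'_i = P_i ⊕ P'_i and thus P'_i = P_i ⊕ C_i ⊕ C'_i.
P'1: 0xC8 ⊕ 0xC1 ⊕ 0x17 = 0x1E.
P'2: 0xD3 ⊕ 0xD9 ⊕ 0xEA = 0xE0.
P'3: 0x4A ⊕ 0x41 ⊕ 0xD6 = 0xDD.
P'4: 0x2E ⊕ 0x22 ⊕ 0x29 = 0x25.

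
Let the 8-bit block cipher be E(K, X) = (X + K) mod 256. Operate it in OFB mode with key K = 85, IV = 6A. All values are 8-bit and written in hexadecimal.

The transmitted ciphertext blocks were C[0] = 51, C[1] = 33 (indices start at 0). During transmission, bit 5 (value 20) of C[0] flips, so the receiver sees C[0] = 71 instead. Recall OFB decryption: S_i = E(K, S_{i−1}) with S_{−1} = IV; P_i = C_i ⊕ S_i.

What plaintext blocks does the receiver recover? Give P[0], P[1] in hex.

P[0] = 9E, P[1] = 47

Only C[0] changed, to 71. In OFB, a change in C_i flips the same bit in P_i only; the keystream is unaffected. Decrypting the received ciphertext:
P[0]: S = E(K, 6A) = EF; 71 ⊕ EF = 9E.
P[1]: S = E(K, EF) = 74; 33 ⊕ 74 = 47.
Blocks that differ from the original plaintext: P[0].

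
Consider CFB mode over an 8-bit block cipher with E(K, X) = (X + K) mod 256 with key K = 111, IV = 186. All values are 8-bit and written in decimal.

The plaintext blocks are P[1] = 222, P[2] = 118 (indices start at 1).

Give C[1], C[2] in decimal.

C[1] = 247, C[2] = 16

CFB encryption: C_i = P_i ⊕ E(K, C_{i−1}), with C_{0} = IV.
C[1]: E(K, 186) = 41; 222 ⊕ 41 = 247.
C[2]: E(K, 247) = 102; 118 ⊕ 102 = 16.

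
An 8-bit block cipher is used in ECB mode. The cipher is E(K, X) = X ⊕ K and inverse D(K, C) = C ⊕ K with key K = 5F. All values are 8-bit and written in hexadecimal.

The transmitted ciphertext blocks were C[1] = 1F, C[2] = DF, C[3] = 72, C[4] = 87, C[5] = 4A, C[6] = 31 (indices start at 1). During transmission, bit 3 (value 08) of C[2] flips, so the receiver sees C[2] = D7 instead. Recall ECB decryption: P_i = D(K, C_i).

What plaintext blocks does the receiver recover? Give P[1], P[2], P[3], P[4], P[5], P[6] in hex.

Only C[2] changed, to D7. In ECB, a change in C_i affects only P_i. Decrypting the received ciphertext:
P[1]: D(K, 1F) = 40.
P[2]: D(K, D7) = 88.
P[3]: D(K, 72) = 2D.
P[4]: D(K, 87) = D8.
P[5]: D(K, 4A) = 15.
P[6]: D(K, 31) = 6E.
Blocks that differ from the original plaintext: P[2].

P[1] = 40, P[2] = 88, P[3] = 2D, P[4] = D8, P[5] = 15, P[6] = 6E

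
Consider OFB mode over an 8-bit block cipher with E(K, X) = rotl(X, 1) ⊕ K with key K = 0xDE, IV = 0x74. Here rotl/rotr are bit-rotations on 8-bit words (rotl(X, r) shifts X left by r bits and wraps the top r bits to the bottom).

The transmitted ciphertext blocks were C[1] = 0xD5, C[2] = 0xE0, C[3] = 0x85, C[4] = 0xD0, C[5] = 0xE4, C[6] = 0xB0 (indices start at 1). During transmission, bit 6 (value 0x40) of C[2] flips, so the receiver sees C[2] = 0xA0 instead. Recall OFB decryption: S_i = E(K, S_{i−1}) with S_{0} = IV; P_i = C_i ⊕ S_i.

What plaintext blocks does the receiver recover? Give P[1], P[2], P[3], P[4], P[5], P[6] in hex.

Only C[2] changed, to 0xA0. In OFB, a change in C_i flips the same bit in P_i only; the keystream is unaffected. Decrypting the received ciphertext:
P[1]: S = E(K, 0x74) = 0x36; 0xD5 ⊕ 0x36 = 0xE3.
P[2]: S = E(K, 0x36) = 0xB2; 0xA0 ⊕ 0xB2 = 0x12.
P[3]: S = E(K, 0xB2) = 0xBB; 0x85 ⊕ 0xBB = 0x3E.
P[4]: S = E(K, 0xBB) = 0xA9; 0xD0 ⊕ 0xA9 = 0x79.
P[5]: S = E(K, 0xA9) = 0x8D; 0xE4 ⊕ 0x8D = 0x69.
P[6]: S = E(K, 0x8D) = 0xC5; 0xB0 ⊕ 0xC5 = 0x75.
Blocks that differ from the original plaintext: P[2].

P[1] = 0xE3, P[2] = 0x12, P[3] = 0x3E, P[4] = 0x79, P[5] = 0x69, P[6] = 0x75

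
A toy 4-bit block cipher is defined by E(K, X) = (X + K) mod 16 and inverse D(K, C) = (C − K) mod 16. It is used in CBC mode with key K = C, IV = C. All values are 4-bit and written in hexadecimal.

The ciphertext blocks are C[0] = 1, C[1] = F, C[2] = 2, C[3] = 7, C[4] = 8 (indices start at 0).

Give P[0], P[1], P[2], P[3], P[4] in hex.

CBC decryption: P_i = D(K, C_i) ⊕ C_{i−1}, with C_{−1} = IV.
P[0]: D(K, 1) = 5; 5 ⊕ C = 9.
P[1]: D(K, F) = 3; 3 ⊕ 1 = 2.
P[2]: D(K, 2) = 6; 6 ⊕ F = 9.
P[3]: D(K, 7) = B; B ⊕ 2 = 9.
P[4]: D(K, 8) = C; C ⊕ 7 = B.

P[0] = 9, P[1] = 2, P[2] = 9, P[3] = 9, P[4] = B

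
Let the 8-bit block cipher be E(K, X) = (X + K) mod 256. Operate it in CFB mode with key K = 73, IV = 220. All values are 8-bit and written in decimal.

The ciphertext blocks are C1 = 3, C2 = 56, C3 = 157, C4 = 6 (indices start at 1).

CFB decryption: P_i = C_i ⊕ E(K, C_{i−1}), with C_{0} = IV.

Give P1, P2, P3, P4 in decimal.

P1 = 38, P2 = 116, P3 = 28, P4 = 224

P1: E(K, 220) = 37; 3 ⊕ 37 = 38.
P2: E(K, 3) = 76; 56 ⊕ 76 = 116.
P3: E(K, 56) = 129; 157 ⊕ 129 = 28.
P4: E(K, 157) = 230; 6 ⊕ 230 = 224.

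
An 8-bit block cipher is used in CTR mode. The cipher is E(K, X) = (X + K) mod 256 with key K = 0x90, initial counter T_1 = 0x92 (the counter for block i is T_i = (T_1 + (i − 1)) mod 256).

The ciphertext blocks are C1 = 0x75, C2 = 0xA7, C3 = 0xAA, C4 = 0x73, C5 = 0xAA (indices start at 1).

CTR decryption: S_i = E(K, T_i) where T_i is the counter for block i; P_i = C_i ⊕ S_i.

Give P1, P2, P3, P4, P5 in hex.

P1: T = 0x92, S = E(K, T) = 0x22; 0x75 ⊕ 0x22 = 0x57.
P2: T = 0x93, S = E(K, T) = 0x23; 0xA7 ⊕ 0x23 = 0x84.
P3: T = 0x94, S = E(K, T) = 0x24; 0xAA ⊕ 0x24 = 0x8E.
P4: T = 0x95, S = E(K, T) = 0x25; 0x73 ⊕ 0x25 = 0x56.
P5: T = 0x96, S = E(K, T) = 0x26; 0xAA ⊕ 0x26 = 0x8C.

P1 = 0x57, P2 = 0x84, P3 = 0x8E, P4 = 0x56, P5 = 0x8C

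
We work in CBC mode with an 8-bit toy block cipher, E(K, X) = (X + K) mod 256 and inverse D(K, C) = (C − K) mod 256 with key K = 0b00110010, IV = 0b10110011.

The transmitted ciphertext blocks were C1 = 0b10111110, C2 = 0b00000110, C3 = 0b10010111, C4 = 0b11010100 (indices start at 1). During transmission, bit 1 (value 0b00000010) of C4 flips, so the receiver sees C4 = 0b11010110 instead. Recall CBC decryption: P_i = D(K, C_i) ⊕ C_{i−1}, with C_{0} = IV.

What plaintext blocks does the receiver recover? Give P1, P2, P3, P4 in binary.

Only C4 changed, to 0b11010110. In CBC, a change in C_i garbles P_i and flips the same bit in P_{i+1}. Decrypting the received ciphertext:
P1: D(K, 0b10111110) = 0b10001100; 0b10001100 ⊕ 0b10110011 = 0b00111111.
P2: D(K, 0b00000110) = 0b11010100; 0b11010100 ⊕ 0b10111110 = 0b01101010.
P3: D(K, 0b10010111) = 0b01100101; 0b01100101 ⊕ 0b00000110 = 0b01100011.
P4: D(K, 0b11010110) = 0b10100100; 0b10100100 ⊕ 0b10010111 = 0b00110011.
Blocks that differ from the original plaintext: P4.

P1 = 0b00111111, P2 = 0b01101010, P3 = 0b01100011, P4 = 0b00110011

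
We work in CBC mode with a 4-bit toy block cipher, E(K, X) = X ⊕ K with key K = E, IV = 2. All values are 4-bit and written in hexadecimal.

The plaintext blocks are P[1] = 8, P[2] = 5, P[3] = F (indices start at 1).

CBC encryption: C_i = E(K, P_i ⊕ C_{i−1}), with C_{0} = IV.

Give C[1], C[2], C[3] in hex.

C[1]: P[1] ⊕ 2 = A; E(K, A) = 4.
C[2]: P[2] ⊕ 4 = 1; E(K, 1) = F.
C[3]: P[3] ⊕ F = 0; E(K, 0) = E.

C[1] = 4, C[2] = F, C[3] = E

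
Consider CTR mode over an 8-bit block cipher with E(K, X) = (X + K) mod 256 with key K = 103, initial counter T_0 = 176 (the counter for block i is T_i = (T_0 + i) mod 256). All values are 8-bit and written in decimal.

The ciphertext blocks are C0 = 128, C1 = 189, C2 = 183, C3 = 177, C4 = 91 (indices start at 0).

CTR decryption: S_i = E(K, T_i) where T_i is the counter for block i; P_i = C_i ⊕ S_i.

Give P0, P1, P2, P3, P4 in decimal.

P0 = 151, P1 = 165, P2 = 174, P3 = 171, P4 = 64

P0: T = 176, S = E(K, T) = 23; 128 ⊕ 23 = 151.
P1: T = 177, S = E(K, T) = 24; 189 ⊕ 24 = 165.
P2: T = 178, S = E(K, T) = 25; 183 ⊕ 25 = 174.
P3: T = 179, S = E(K, T) = 26; 177 ⊕ 26 = 171.
P4: T = 180, S = E(K, T) = 27; 91 ⊕ 27 = 64.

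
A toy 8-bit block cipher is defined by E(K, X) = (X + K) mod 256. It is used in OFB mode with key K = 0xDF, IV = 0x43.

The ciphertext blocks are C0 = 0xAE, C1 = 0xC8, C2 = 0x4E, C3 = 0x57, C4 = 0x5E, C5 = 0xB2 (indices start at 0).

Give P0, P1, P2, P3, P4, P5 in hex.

OFB decryption: S_i = E(K, S_{i−1}) with S_{−1} = IV; P_i = C_i ⊕ S_i.
P0: S = E(K, 0x43) = 0x22; 0xAE ⊕ 0x22 = 0x8C.
P1: S = E(K, 0x22) = 0x01; 0xC8 ⊕ 0x01 = 0xC9.
P2: S = E(K, 0x01) = 0xE0; 0x4E ⊕ 0xE0 = 0xAE.
P3: S = E(K, 0xE0) = 0xBF; 0x57 ⊕ 0xBF = 0xE8.
P4: S = E(K, 0xBF) = 0x9E; 0x5E ⊕ 0x9E = 0xC0.
P5: S = E(K, 0x9E) = 0x7D; 0xB2 ⊕ 0x7D = 0xCF.

P0 = 0x8C, P1 = 0xC9, P2 = 0xAE, P3 = 0xE8, P4 = 0xC0, P5 = 0xCF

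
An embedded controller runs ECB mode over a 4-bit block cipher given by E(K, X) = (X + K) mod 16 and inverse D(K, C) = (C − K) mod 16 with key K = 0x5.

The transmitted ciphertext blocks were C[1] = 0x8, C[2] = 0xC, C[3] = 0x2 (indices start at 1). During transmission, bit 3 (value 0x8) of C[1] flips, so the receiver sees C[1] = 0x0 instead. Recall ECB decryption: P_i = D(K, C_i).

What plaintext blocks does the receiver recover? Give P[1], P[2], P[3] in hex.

P[1] = 0xB, P[2] = 0x7, P[3] = 0xD

Only C[1] changed, to 0x0. In ECB, a change in C_i affects only P_i. Decrypting the received ciphertext:
P[1]: D(K, 0x0) = 0xB.
P[2]: D(K, 0xC) = 0x7.
P[3]: D(K, 0x2) = 0xD.
Blocks that differ from the original plaintext: P[1].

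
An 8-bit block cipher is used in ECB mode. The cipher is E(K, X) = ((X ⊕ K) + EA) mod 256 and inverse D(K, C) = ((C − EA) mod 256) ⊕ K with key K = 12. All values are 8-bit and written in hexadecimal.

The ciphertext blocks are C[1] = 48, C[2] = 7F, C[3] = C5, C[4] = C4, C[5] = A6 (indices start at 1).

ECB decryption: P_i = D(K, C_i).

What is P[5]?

P[5] = AE

P[5]: D(K, A6) = AE.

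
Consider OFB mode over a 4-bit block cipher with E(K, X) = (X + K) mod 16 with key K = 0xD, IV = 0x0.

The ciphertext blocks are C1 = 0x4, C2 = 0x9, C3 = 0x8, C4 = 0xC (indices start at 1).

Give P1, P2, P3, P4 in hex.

P1 = 0x9, P2 = 0x3, P3 = 0xF, P4 = 0x8

OFB decryption: S_i = E(K, S_{i−1}) with S_{0} = IV; P_i = C_i ⊕ S_i.
P1: S = E(K, 0x0) = 0xD; 0x4 ⊕ 0xD = 0x9.
P2: S = E(K, 0xD) = 0xA; 0x9 ⊕ 0xA = 0x3.
P3: S = E(K, 0xA) = 0x7; 0x8 ⊕ 0x7 = 0xF.
P4: S = E(K, 0x7) = 0x4; 0xC ⊕ 0x4 = 0x8.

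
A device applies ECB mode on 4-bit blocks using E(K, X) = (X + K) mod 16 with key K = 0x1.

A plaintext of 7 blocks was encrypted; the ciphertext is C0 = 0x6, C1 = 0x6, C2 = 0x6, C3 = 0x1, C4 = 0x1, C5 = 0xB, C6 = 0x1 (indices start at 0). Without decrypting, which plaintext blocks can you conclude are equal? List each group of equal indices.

ECB encrypts each block independently with the same key, so equal ciphertext blocks imply equal plaintext blocks.
C0 = C1 = C2 = 0x6, so P0 = P1 = P2.
C3 = C4 = C6 = 0x1, so P3 = P4 = P6.

P0 = P1 = P2; P3 = P4 = P6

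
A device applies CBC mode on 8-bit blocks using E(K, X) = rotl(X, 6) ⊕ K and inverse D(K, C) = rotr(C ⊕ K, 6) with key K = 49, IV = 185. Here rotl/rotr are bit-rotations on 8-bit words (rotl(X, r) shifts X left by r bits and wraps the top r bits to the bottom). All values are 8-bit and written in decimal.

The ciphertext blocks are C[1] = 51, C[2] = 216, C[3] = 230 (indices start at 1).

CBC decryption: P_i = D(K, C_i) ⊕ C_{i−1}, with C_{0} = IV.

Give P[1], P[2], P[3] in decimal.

P[1]: D(K, 51) = 8; 8 ⊕ 185 = 177.
P[2]: D(K, 216) = 167; 167 ⊕ 51 = 148.
P[3]: D(K, 230) = 95; 95 ⊕ 216 = 135.

P[1] = 177, P[2] = 148, P[3] = 135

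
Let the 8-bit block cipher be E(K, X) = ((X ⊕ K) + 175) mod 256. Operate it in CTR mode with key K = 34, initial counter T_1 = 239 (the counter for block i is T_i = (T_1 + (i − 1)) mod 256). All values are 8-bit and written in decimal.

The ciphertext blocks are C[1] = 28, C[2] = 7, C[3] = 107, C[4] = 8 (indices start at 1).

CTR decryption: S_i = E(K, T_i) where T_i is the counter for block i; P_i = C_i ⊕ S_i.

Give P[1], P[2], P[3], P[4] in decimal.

P[1] = 96, P[2] = 134, P[3] = 233, P[4] = 119

P[1]: T = 239, S = E(K, T) = 124; 28 ⊕ 124 = 96.
P[2]: T = 240, S = E(K, T) = 129; 7 ⊕ 129 = 134.
P[3]: T = 241, S = E(K, T) = 130; 107 ⊕ 130 = 233.
P[4]: T = 242, S = E(K, T) = 127; 8 ⊕ 127 = 119.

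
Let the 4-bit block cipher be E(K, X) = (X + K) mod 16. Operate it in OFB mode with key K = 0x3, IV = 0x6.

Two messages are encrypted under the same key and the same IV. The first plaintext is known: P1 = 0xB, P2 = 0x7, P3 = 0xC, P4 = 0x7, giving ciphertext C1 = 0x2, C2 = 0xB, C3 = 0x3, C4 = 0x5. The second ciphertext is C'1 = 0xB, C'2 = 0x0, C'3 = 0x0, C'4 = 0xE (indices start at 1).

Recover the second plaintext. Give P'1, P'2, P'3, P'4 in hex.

P'1 = 0x2, P'2 = 0xC, P'3 = 0xF, P'4 = 0xC

In OFB with a reused IV, both messages share the same keystream S_i, so C_i ⊕ C'_i = P_i ⊕ P'_i and thus P'_i = P_i ⊕ C_i ⊕ C'_i.
P'1: 0xB ⊕ 0x2 ⊕ 0xB = 0x2.
P'2: 0x7 ⊕ 0xB ⊕ 0x0 = 0xC.
P'3: 0xC ⊕ 0x3 ⊕ 0x0 = 0xF.
P'4: 0x7 ⊕ 0x5 ⊕ 0xE = 0xC.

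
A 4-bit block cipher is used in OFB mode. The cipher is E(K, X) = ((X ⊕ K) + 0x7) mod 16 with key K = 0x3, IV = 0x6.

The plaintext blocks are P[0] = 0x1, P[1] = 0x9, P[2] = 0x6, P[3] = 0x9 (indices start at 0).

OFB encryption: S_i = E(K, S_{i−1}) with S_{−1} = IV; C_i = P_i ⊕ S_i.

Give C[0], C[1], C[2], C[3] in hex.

C[0] = 0xD, C[1] = 0xF, C[2] = 0xA, C[3] = 0xF

C[0]: S = E(K, 0x6) = 0xC; 0x1 ⊕ 0xC = 0xD.
C[1]: S = E(K, 0xC) = 0x6; 0x9 ⊕ 0x6 = 0xF.
C[2]: S = E(K, 0x6) = 0xC; 0x6 ⊕ 0xC = 0xA.
C[3]: S = E(K, 0xC) = 0x6; 0x9 ⊕ 0x6 = 0xF.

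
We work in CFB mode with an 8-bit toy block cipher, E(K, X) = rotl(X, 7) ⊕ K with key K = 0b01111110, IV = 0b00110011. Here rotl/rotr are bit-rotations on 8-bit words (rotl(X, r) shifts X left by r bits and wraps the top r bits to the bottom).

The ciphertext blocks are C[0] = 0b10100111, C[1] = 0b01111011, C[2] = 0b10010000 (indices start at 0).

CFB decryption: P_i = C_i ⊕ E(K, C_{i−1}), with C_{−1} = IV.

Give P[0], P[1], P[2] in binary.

P[0]: E(K, 0b00110011) = 0b11100111; 0b10100111 ⊕ 0b11100111 = 0b01000000.
P[1]: E(K, 0b10100111) = 0b10101101; 0b01111011 ⊕ 0b10101101 = 0b11010110.
P[2]: E(K, 0b01111011) = 0b11000011; 0b10010000 ⊕ 0b11000011 = 0b01010011.

P[0] = 0b01000000, P[1] = 0b11010110, P[2] = 0b01010011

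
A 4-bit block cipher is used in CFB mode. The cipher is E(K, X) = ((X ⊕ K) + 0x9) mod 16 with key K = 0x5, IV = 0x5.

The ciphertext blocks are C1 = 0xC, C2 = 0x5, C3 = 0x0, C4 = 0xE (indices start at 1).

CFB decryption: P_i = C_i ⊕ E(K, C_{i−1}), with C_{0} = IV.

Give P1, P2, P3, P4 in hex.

P1: E(K, 0x5) = 0x9; 0xC ⊕ 0x9 = 0x5.
P2: E(K, 0xC) = 0x2; 0x5 ⊕ 0x2 = 0x7.
P3: E(K, 0x5) = 0x9; 0x0 ⊕ 0x9 = 0x9.
P4: E(K, 0x0) = 0xE; 0xE ⊕ 0xE = 0x0.

P1 = 0x5, P2 = 0x7, P3 = 0x9, P4 = 0x0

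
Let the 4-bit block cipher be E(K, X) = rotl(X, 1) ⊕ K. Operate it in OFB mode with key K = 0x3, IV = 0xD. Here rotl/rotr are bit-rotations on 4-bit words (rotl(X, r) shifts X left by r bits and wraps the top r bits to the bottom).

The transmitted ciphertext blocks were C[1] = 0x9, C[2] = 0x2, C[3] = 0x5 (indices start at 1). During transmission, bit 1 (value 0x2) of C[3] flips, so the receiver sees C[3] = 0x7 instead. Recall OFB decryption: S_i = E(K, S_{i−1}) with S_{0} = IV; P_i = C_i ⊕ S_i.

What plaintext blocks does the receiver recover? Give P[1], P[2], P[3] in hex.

P[1] = 0x1, P[2] = 0x0, P[3] = 0x0

Only C[3] changed, to 0x7. In OFB, a change in C_i flips the same bit in P_i only; the keystream is unaffected. Decrypting the received ciphertext:
P[1]: S = E(K, 0xD) = 0x8; 0x9 ⊕ 0x8 = 0x1.
P[2]: S = E(K, 0x8) = 0x2; 0x2 ⊕ 0x2 = 0x0.
P[3]: S = E(K, 0x2) = 0x7; 0x7 ⊕ 0x7 = 0x0.
Blocks that differ from the original plaintext: P[3].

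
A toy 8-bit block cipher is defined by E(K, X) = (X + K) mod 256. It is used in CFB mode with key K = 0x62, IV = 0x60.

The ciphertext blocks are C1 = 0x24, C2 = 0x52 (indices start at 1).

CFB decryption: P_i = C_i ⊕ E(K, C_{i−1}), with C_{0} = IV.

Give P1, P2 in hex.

P1 = 0xE6, P2 = 0xD4

P1: E(K, 0x60) = 0xC2; 0x24 ⊕ 0xC2 = 0xE6.
P2: E(K, 0x24) = 0x86; 0x52 ⊕ 0x86 = 0xD4.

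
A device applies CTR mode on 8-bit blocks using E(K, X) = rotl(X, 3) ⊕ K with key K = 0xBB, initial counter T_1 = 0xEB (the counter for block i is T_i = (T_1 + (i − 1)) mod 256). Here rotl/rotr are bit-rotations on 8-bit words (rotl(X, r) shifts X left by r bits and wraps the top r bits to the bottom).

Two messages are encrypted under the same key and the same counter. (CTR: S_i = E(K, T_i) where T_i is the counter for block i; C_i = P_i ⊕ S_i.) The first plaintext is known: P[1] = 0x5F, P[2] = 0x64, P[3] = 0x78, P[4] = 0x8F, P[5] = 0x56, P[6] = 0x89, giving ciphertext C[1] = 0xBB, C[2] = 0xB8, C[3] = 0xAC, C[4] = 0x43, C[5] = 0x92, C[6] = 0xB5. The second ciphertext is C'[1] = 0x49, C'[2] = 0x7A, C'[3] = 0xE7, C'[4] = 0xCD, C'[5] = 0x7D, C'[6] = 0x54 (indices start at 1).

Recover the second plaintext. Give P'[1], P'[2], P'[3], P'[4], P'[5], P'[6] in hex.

In CTR with a reused counter, both messages share the same keystream S_i, so C_i ⊕ C'_i = P_i ⊕ P'_i and thus P'_i = P_i ⊕ C_i ⊕ C'_i.
P'[1]: 0x5F ⊕ 0xBB ⊕ 0x49 = 0xAD.
P'[2]: 0x64 ⊕ 0xB8 ⊕ 0x7A = 0xA6.
P'[3]: 0x78 ⊕ 0xAC ⊕ 0xE7 = 0x33.
P'[4]: 0x8F ⊕ 0x43 ⊕ 0xCD = 0x01.
P'[5]: 0x56 ⊕ 0x92 ⊕ 0x7D = 0xB9.
P'[6]: 0x89 ⊕ 0xB5 ⊕ 0x54 = 0x68.

P'[1] = 0xAD, P'[2] = 0xA6, P'[3] = 0x33, P'[4] = 0x01, P'[5] = 0xB9, P'[6] = 0x68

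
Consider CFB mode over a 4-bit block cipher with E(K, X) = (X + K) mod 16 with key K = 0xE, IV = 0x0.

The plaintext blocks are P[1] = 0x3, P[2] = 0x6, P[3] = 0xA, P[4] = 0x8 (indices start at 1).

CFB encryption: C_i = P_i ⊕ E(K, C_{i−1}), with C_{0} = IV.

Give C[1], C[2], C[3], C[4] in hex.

C[1] = 0xD, C[2] = 0xD, C[3] = 0x1, C[4] = 0x7

C[1]: E(K, 0x0) = 0xE; 0x3 ⊕ 0xE = 0xD.
C[2]: E(K, 0xD) = 0xB; 0x6 ⊕ 0xB = 0xD.
C[3]: E(K, 0xD) = 0xB; 0xA ⊕ 0xB = 0x1.
C[4]: E(K, 0x1) = 0xF; 0x8 ⊕ 0xF = 0x7.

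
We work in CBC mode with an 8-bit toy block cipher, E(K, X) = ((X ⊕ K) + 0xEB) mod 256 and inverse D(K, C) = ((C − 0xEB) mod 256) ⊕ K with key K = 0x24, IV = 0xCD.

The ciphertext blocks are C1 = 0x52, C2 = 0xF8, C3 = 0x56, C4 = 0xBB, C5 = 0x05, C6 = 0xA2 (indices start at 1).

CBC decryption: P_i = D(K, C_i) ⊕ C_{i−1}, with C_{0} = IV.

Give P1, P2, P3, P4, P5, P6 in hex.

P1: D(K, 0x52) = 0x43; 0x43 ⊕ 0xCD = 0x8E.
P2: D(K, 0xF8) = 0x29; 0x29 ⊕ 0x52 = 0x7B.
P3: D(K, 0x56) = 0x4F; 0x4F ⊕ 0xF8 = 0xB7.
P4: D(K, 0xBB) = 0xF4; 0xF4 ⊕ 0x56 = 0xA2.
P5: D(K, 0x05) = 0x3E; 0x3E ⊕ 0xBB = 0x85.
P6: D(K, 0xA2) = 0x93; 0x93 ⊕ 0x05 = 0x96.

P1 = 0x8E, P2 = 0x7B, P3 = 0xB7, P4 = 0xA2, P5 = 0x85, P6 = 0x96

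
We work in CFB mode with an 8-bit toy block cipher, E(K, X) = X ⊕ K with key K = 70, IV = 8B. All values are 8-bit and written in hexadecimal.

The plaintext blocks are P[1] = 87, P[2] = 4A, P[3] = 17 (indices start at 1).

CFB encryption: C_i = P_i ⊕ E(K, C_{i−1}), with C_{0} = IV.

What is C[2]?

C[2] = 46

C[1]: E(K, 8B) = FB; 87 ⊕ FB = 7C.
C[2]: E(K, 7C) = 0C; 4A ⊕ 0C = 46.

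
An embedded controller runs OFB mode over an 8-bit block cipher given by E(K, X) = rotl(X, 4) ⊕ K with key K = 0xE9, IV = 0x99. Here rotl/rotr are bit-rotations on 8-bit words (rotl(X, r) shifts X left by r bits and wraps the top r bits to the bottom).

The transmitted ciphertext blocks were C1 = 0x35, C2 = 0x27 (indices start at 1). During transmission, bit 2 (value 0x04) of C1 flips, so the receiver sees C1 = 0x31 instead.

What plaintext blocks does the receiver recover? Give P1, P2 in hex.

OFB decryption: S_i = E(K, S_{i−1}) with S_{0} = IV; P_i = C_i ⊕ S_i.
Only C1 changed, to 0x31. In OFB, a change in C_i flips the same bit in P_i only; the keystream is unaffected. Decrypting the received ciphertext:
P1: S = E(K, 0x99) = 0x70; 0x31 ⊕ 0x70 = 0x41.
P2: S = E(K, 0x70) = 0xEE; 0x27 ⊕ 0xEE = 0xC9.
Blocks that differ from the original plaintext: P1.

P1 = 0x41, P2 = 0xC9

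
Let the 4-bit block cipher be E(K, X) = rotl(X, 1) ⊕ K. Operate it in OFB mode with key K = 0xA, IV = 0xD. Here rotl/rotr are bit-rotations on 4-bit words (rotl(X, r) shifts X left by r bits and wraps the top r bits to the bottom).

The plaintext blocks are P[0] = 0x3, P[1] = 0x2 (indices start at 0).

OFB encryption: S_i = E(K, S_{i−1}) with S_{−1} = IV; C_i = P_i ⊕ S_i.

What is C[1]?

C[0]: S = E(K, 0xD) = 0x1; 0x3 ⊕ 0x1 = 0x2.
C[1]: S = E(K, 0x1) = 0x8; 0x2 ⊕ 0x8 = 0xA.

C[1] = 0xA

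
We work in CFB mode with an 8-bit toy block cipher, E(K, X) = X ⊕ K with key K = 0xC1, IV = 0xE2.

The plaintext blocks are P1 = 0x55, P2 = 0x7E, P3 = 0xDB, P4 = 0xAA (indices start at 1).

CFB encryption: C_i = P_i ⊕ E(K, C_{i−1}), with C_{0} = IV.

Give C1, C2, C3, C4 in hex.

C1: E(K, 0xE2) = 0x23; 0x55 ⊕ 0x23 = 0x76.
C2: E(K, 0x76) = 0xB7; 0x7E ⊕ 0xB7 = 0xC9.
C3: E(K, 0xC9) = 0x08; 0xDB ⊕ 0x08 = 0xD3.
C4: E(K, 0xD3) = 0x12; 0xAA ⊕ 0x12 = 0xB8.

C1 = 0x76, C2 = 0xC9, C3 = 0xD3, C4 = 0xB8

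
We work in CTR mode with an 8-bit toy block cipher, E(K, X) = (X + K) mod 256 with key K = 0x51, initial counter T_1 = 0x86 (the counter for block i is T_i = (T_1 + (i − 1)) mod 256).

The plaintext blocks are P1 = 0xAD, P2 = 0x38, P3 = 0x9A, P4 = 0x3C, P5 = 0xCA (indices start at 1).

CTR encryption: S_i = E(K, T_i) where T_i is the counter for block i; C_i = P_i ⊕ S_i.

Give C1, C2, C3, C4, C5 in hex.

C1 = 0x7A, C2 = 0xE0, C3 = 0x43, C4 = 0xE6, C5 = 0x11

C1: T = 0x86, S = E(K, T) = 0xD7; 0xAD ⊕ 0xD7 = 0x7A.
C2: T = 0x87, S = E(K, T) = 0xD8; 0x38 ⊕ 0xD8 = 0xE0.
C3: T = 0x88, S = E(K, T) = 0xD9; 0x9A ⊕ 0xD9 = 0x43.
C4: T = 0x89, S = E(K, T) = 0xDA; 0x3C ⊕ 0xDA = 0xE6.
C5: T = 0x8A, S = E(K, T) = 0xDB; 0xCA ⊕ 0xDB = 0x11.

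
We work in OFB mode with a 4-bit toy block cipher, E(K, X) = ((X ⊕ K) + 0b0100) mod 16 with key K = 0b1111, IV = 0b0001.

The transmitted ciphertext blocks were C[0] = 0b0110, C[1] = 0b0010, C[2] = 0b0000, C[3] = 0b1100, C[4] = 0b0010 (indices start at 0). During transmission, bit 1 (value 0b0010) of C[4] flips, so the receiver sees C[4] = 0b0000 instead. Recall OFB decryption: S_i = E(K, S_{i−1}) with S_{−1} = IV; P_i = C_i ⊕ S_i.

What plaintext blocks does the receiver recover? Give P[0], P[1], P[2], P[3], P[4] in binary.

P[0] = 0b0100, P[1] = 0b0011, P[2] = 0b0010, P[3] = 0b1101, P[4] = 0b0010

Only C[4] changed, to 0b0000. In OFB, a change in C_i flips the same bit in P_i only; the keystream is unaffected. Decrypting the received ciphertext:
P[0]: S = E(K, 0b0001) = 0b0010; 0b0110 ⊕ 0b0010 = 0b0100.
P[1]: S = E(K, 0b0010) = 0b0001; 0b0010 ⊕ 0b0001 = 0b0011.
P[2]: S = E(K, 0b0001) = 0b0010; 0b0000 ⊕ 0b0010 = 0b0010.
P[3]: S = E(K, 0b0010) = 0b0001; 0b1100 ⊕ 0b0001 = 0b1101.
P[4]: S = E(K, 0b0001) = 0b0010; 0b0000 ⊕ 0b0010 = 0b0010.
Blocks that differ from the original plaintext: P[4].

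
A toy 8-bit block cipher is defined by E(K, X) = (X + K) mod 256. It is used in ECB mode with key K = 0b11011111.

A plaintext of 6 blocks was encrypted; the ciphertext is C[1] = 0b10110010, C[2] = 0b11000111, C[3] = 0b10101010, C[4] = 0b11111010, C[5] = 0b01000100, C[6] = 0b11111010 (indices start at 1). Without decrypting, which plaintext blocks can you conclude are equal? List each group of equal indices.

P[4] = P[6]

ECB encrypts each block independently with the same key, so equal ciphertext blocks imply equal plaintext blocks.
C[4] = C[6] = 0b11111010, so P[4] = P[6].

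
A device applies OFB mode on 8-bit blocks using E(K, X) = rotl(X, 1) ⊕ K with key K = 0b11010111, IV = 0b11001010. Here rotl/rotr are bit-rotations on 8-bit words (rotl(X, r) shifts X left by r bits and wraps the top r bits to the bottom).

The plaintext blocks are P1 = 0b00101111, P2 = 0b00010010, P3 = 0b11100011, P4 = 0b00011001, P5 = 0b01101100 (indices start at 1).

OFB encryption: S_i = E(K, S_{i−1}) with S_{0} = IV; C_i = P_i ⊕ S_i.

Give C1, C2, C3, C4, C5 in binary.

C1 = 0b01101101, C2 = 0b01000001, C3 = 0b10010010, C4 = 0b00101100, C5 = 0b11010001

C1: S = E(K, 0b11001010) = 0b01000010; 0b00101111 ⊕ 0b01000010 = 0b01101101.
C2: S = E(K, 0b01000010) = 0b01010011; 0b00010010 ⊕ 0b01010011 = 0b01000001.
C3: S = E(K, 0b01010011) = 0b01110001; 0b11100011 ⊕ 0b01110001 = 0b10010010.
C4: S = E(K, 0b01110001) = 0b00110101; 0b00011001 ⊕ 0b00110101 = 0b00101100.
C5: S = E(K, 0b00110101) = 0b10111101; 0b01101100 ⊕ 0b10111101 = 0b11010001.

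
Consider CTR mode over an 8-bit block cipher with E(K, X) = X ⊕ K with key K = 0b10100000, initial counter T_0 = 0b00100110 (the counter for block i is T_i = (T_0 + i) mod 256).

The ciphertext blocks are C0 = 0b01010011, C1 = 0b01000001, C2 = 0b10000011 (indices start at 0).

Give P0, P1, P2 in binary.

CTR decryption: S_i = E(K, T_i) where T_i is the counter for block i; P_i = C_i ⊕ S_i.
P0: T = 0b00100110, S = E(K, T) = 0b10000110; 0b01010011 ⊕ 0b10000110 = 0b11010101.
P1: T = 0b00100111, S = E(K, T) = 0b10000111; 0b01000001 ⊕ 0b10000111 = 0b11000110.
P2: T = 0b00101000, S = E(K, T) = 0b10001000; 0b10000011 ⊕ 0b10001000 = 0b00001011.

P0 = 0b11010101, P1 = 0b11000110, P2 = 0b00001011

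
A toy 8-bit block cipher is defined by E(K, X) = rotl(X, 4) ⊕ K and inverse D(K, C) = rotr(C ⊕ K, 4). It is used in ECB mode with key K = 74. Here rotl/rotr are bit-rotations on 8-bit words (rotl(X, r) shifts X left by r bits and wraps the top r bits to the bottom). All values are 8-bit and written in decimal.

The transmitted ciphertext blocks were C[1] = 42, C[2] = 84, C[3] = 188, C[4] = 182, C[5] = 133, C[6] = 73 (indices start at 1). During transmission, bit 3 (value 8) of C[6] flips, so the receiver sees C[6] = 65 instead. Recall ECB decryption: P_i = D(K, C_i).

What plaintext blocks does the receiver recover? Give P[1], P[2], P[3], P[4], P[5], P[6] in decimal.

Only C[6] changed, to 65. In ECB, a change in C_i affects only P_i. Decrypting the received ciphertext:
P[1]: D(K, 42) = 6.
P[2]: D(K, 84) = 225.
P[3]: D(K, 188) = 111.
P[4]: D(K, 182) = 207.
P[5]: D(K, 133) = 252.
P[6]: D(K, 65) = 176.
Blocks that differ from the original plaintext: P[6].

P[1] = 6, P[2] = 225, P[3] = 111, P[4] = 207, P[5] = 252, P[6] = 176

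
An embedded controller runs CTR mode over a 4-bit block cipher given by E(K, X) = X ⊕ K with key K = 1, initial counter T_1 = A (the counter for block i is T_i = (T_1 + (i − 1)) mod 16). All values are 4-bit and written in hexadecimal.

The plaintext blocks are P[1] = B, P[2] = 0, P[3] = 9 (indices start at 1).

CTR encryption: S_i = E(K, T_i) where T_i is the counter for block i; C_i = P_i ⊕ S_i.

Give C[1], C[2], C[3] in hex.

C[1]: T = A, S = E(K, T) = B; B ⊕ B = 0.
C[2]: T = B, S = E(K, T) = A; 0 ⊕ A = A.
C[3]: T = C, S = E(K, T) = D; 9 ⊕ D = 4.

C[1] = 0, C[2] = A, C[3] = 4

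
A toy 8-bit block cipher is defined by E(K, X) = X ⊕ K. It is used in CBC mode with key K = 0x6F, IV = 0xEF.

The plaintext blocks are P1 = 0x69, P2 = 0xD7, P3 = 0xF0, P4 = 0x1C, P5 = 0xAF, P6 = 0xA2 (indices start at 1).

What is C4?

CBC encryption: C_i = E(K, P_i ⊕ C_{i−1}), with C_{0} = IV.
C1: P1 ⊕ 0xEF = 0x86; E(K, 0x86) = 0xE9.
C2: P2 ⊕ 0xE9 = 0x3E; E(K, 0x3E) = 0x51.
C3: P3 ⊕ 0x51 = 0xA1; E(K, 0xA1) = 0xCE.
C4: P4 ⊕ 0xCE = 0xD2; E(K, 0xD2) = 0xBD.

C4 = 0xBD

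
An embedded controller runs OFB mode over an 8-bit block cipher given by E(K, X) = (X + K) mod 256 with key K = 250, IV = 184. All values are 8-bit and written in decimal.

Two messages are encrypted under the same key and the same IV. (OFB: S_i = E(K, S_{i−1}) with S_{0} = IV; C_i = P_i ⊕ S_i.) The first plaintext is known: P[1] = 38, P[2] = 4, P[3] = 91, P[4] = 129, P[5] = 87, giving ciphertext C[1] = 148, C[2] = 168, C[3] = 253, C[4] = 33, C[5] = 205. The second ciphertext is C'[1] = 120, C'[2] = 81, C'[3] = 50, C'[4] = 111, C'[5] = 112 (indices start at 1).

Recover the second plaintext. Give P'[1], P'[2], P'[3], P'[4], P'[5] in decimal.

In OFB with a reused IV, both messages share the same keystream S_i, so C_i ⊕ C'_i = P_i ⊕ P'_i and thus P'_i = P_i ⊕ C_i ⊕ C'_i.
P'[1]: 38 ⊕ 148 ⊕ 120 = 202.
P'[2]: 4 ⊕ 168 ⊕ 81 = 253.
P'[3]: 91 ⊕ 253 ⊕ 50 = 148.
P'[4]: 129 ⊕ 33 ⊕ 111 = 207.
P'[5]: 87 ⊕ 205 ⊕ 112 = 234.

P'[1] = 202, P'[2] = 253, P'[3] = 148, P'[4] = 207, P'[5] = 234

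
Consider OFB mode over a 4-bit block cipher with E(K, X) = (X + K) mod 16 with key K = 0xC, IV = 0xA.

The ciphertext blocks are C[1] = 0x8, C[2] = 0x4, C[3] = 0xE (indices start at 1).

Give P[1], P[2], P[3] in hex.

OFB decryption: S_i = E(K, S_{i−1}) with S_{0} = IV; P_i = C_i ⊕ S_i.
P[1]: S = E(K, 0xA) = 0x6; 0x8 ⊕ 0x6 = 0xE.
P[2]: S = E(K, 0x6) = 0x2; 0x4 ⊕ 0x2 = 0x6.
P[3]: S = E(K, 0x2) = 0xE; 0xE ⊕ 0xE = 0x0.

P[1] = 0xE, P[2] = 0x6, P[3] = 0x0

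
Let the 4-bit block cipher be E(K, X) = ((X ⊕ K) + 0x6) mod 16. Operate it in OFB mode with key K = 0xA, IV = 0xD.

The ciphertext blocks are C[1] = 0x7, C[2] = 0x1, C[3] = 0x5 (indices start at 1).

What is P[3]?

P[3] = 0x8

OFB decryption: S_i = E(K, S_{i−1}) with S_{0} = IV; P_i = C_i ⊕ S_i.
P[1]: S = E(K, 0xD) = 0xD; 0x7 ⊕ 0xD = 0xA.
P[2]: S = E(K, 0xD) = 0xD; 0x1 ⊕ 0xD = 0xC.
P[3]: S = E(K, 0xD) = 0xD; 0x5 ⊕ 0xD = 0x8.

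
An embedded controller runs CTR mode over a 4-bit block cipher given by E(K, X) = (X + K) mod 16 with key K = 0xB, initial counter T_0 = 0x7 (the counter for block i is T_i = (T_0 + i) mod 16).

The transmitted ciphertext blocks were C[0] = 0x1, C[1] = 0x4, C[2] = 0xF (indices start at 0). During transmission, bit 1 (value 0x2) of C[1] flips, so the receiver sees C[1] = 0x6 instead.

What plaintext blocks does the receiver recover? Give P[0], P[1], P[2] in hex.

P[0] = 0x3, P[1] = 0x5, P[2] = 0xB

CTR decryption: S_i = E(K, T_i) where T_i is the counter for block i; P_i = C_i ⊕ S_i.
Only C[1] changed, to 0x6. In CTR, a change in C_i flips the same bit in P_i only; the keystream is unaffected. Decrypting the received ciphertext:
P[0]: T = 0x7, S = E(K, T) = 0x2; 0x1 ⊕ 0x2 = 0x3.
P[1]: T = 0x8, S = E(K, T) = 0x3; 0x6 ⊕ 0x3 = 0x5.
P[2]: T = 0x9, S = E(K, T) = 0x4; 0xF ⊕ 0x4 = 0xB.
Blocks that differ from the original plaintext: P[1].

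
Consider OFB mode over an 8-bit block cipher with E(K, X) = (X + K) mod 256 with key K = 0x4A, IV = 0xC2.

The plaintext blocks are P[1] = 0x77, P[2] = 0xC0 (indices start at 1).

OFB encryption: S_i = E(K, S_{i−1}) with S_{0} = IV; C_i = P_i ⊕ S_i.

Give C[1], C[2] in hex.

C[1]: S = E(K, 0xC2) = 0x0C; 0x77 ⊕ 0x0C = 0x7B.
C[2]: S = E(K, 0x0C) = 0x56; 0xC0 ⊕ 0x56 = 0x96.

C[1] = 0x7B, C[2] = 0x96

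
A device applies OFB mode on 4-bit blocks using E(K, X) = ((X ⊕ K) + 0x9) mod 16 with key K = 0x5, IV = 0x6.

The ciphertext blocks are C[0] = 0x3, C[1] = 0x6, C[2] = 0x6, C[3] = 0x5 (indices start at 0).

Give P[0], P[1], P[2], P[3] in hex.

P[0] = 0xF, P[1] = 0x4, P[2] = 0x6, P[3] = 0xB

OFB decryption: S_i = E(K, S_{i−1}) with S_{−1} = IV; P_i = C_i ⊕ S_i.
P[0]: S = E(K, 0x6) = 0xC; 0x3 ⊕ 0xC = 0xF.
P[1]: S = E(K, 0xC) = 0x2; 0x6 ⊕ 0x2 = 0x4.
P[2]: S = E(K, 0x2) = 0x0; 0x6 ⊕ 0x0 = 0x6.
P[3]: S = E(K, 0x0) = 0xE; 0x5 ⊕ 0xE = 0xB.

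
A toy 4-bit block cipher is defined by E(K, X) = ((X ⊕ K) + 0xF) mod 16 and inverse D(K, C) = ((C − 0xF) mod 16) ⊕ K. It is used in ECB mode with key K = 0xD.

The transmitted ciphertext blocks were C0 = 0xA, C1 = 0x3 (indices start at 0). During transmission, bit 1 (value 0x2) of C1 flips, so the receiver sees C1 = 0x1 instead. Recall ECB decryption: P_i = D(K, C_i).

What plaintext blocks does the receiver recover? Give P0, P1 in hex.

P0 = 0x6, P1 = 0xF

Only C1 changed, to 0x1. In ECB, a change in C_i affects only P_i. Decrypting the received ciphertext:
P0: D(K, 0xA) = 0x6.
P1: D(K, 0x1) = 0xF.
Blocks that differ from the original plaintext: P1.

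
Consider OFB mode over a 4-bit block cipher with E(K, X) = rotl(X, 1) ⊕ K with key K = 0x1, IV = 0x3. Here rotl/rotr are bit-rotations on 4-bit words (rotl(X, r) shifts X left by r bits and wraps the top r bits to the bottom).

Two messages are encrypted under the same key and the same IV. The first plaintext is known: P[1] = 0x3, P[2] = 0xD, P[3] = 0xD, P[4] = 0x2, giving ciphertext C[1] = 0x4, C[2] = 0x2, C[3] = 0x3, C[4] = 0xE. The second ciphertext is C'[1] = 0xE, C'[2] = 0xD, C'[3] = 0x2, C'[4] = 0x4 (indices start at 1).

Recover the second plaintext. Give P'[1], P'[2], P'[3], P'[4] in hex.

In OFB with a reused IV, both messages share the same keystream S_i, so C_i ⊕ C'_i = P_i ⊕ P'_i and thus P'_i = P_i ⊕ C_i ⊕ C'_i.
P'[1]: 0x3 ⊕ 0x4 ⊕ 0xE = 0x9.
P'[2]: 0xD ⊕ 0x2 ⊕ 0xD = 0x2.
P'[3]: 0xD ⊕ 0x3 ⊕ 0x2 = 0xC.
P'[4]: 0x2 ⊕ 0xE ⊕ 0x4 = 0x8.

P'[1] = 0x9, P'[2] = 0x2, P'[3] = 0xC, P'[4] = 0x8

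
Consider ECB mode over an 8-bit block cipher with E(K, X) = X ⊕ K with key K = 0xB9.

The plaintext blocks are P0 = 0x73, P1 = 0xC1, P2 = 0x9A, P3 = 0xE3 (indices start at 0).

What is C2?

C2 = 0x23

ECB encryption: C_i = E(K, P_i).
C2: E(K, 0x9A) = 0x23.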